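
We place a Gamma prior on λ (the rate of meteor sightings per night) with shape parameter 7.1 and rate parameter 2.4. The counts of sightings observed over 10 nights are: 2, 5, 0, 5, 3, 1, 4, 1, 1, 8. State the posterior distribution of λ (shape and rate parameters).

The Poisson likelihood adds the total count to the shape and the number of exposure periods to the rate. Here ∑xᵢ = 30 and n = 10, so shape 7.1→37.1 and rate 2.4→12.4.

Posterior: Gamma(shape=37.1, rate=12.4)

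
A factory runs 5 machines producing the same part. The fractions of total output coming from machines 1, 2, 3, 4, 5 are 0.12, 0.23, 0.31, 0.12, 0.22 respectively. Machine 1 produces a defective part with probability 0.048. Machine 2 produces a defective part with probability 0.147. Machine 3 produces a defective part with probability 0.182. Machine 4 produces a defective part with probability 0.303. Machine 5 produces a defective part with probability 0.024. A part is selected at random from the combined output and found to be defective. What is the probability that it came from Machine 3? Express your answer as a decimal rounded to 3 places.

Tabulate prior·likelihood by source: [1] prior 0.12, lik 0.048, product 0.005760; [2] prior 0.23, lik 0.147, product 0.03381; [3] prior 0.31, lik 0.182, product 0.05642; [4] prior 0.12, lik 0.303, product 0.03636; [5] prior 0.22, lik 0.024, product 0.005280.
Normalizing constant = 0.13763; the posterior for Machine 3 is its product over the sum, 0.05642/0.13763 = 0.410.

Posterior probability ≈ 0.410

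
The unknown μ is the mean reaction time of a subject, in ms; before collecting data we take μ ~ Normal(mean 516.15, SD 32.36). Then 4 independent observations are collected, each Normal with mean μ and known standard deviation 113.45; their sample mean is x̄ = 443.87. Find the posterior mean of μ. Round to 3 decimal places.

Prior precision 1/τ₀² = 1/32.36² = 0.00095496; data precision n/σ² = 4/113.45² = 0.00031078.
Posterior precision = 0.00095496 + 0.00031078 = 0.00126573.
Posterior mean = (0.00095496·516.15 + 0.00031078·443.87) / 0.00126573 = 498.403.

Posterior mean ≈ 498.403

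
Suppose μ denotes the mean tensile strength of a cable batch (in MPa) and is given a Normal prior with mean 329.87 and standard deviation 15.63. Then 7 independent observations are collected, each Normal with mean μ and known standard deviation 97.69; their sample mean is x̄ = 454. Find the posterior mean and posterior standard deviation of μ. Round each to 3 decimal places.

Prior precision 1/τ₀² = 1/15.63² = 0.00409338; data precision n/σ² = 7/97.69² = 0.00073350.
Posterior precision = 0.00409338 + 0.00073350 = 0.00482688, giving posterior SD = 1/√0.00482688 = 14.394.
Posterior mean = (0.00409338·329.87 + 0.00073350·454) / 0.00482688 = 348.733.

Posterior mean ≈ 348.733; posterior SD ≈ 14.394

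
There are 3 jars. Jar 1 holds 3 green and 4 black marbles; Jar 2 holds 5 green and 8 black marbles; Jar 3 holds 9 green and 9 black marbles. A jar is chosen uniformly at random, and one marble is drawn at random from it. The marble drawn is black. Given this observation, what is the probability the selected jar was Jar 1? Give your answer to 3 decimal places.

P(black|Jar 1) = 0.5714; P(black|Jar 2) = 0.6154; P(black|Jar 3) = 0.5.
Prior × likelihood for each source: 0.333333·0.5714=0.1905, 0.333333·0.6154=0.2051, 0.333333·0.5=0.1667. Summing gives P(black) = 0.56227.
P(Jar 1 | black) = 0.1905 / 0.56227 = 0.339.

Posterior probability ≈ 0.339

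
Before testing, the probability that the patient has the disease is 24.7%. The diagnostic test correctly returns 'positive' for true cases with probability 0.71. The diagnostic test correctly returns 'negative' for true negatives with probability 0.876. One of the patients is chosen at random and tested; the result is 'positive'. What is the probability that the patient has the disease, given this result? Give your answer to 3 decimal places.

P(H | E) ≈ 0.653

Let H be the event that the patient has the disease. P(H) = 0.247, so P(¬H) = 0.753. With E the 'positive' result, P(E|H) = 0.71 and P(E|¬H) = 0.124.
P(E) = 0.71·0.247 + 0.124·0.753 = 0.17537 + 0.093372 = 0.26874.
By Bayes' theorem, P(H|E) = 0.17537 / 0.26874 = 0.653.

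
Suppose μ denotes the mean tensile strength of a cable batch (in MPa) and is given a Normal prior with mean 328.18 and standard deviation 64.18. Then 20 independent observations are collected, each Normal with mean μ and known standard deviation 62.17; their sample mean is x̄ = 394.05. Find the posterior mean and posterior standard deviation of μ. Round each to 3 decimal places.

Posterior mean ≈ 391.098; posterior SD ≈ 13.587

Prior precision 1/τ₀² = 1/64.18² = 0.00024277; data precision n/σ² = 20/62.17² = 0.00517450.
Posterior precision = 0.00024277 + 0.00517450 = 0.00541727, giving posterior SD = 1/√0.00541727 = 13.587.
Posterior mean = (0.00024277·328.18 + 0.00517450·394.05) / 0.00541727 = 391.098.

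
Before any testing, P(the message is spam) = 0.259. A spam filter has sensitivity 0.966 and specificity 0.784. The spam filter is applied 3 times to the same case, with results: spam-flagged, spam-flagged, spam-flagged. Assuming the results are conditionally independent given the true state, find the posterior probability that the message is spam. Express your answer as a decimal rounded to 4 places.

With H the event that the message is spam, the joint likelihood of the observed sequence is P(data|H) = 0.966·0.966·0.966 = 0.90143 and P(data|¬H) = 0.216·0.216·0.216 = 0.010078.
Bayes: P(H|data) = 0.259·0.90143 / (0.259·0.90143 + 0.741·0.010078) = 0.23347/0.24094 = 0.9690.

Posterior P(H) ≈ 0.9690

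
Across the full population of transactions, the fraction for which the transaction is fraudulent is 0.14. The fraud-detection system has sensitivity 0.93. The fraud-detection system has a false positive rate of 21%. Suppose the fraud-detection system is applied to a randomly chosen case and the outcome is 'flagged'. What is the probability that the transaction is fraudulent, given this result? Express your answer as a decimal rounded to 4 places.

P(H | E) ≈ 0.4189

Let H be the event that the transaction is fraudulent. P(H) = 0.14, so P(¬H) = 0.86. With E the 'flagged' result, P(E|H) = 0.93 and P(E|¬H) = 0.21.
P(E) = 0.93·0.14 + 0.21·0.86 = 0.13020 + 0.18060 = 0.31080.
By Bayes' theorem, P(H|E) = 0.13020 / 0.31080 = 0.4189.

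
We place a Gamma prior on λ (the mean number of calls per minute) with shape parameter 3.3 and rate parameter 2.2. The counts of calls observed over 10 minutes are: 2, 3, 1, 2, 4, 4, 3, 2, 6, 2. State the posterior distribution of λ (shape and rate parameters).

The Poisson likelihood adds the total count to the shape and the number of exposure periods to the rate. Here ∑xᵢ = 29 and n = 10, so shape 3.3→32.3 and rate 2.2→12.2.

Posterior: Gamma(shape=32.3, rate=12.2)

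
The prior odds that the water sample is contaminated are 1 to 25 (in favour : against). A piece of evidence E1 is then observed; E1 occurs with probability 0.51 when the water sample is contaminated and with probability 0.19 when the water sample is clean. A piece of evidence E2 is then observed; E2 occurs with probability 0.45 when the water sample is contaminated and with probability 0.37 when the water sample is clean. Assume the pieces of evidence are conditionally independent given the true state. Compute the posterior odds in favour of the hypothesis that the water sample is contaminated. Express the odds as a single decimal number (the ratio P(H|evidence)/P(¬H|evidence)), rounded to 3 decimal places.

Prior odds = 1/25 = 0.040000. In log-odds, ln(0.040000) = -3.2189.
Add log likelihood ratios: ln(2.6842) + ln(1.2162) = 1.1831.
Posterior log-odds = -2.0357, so posterior odds = exp(-2.0357) = 0.13058.

Posterior odds ≈ 0.131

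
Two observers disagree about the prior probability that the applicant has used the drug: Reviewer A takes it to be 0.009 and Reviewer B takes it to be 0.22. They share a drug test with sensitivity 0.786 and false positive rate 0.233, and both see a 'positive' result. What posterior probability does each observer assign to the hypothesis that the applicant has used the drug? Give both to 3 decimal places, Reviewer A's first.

P('+'|H) = 0.786, P('+'|¬H) = 0.233.
Reviewer A: numerator 0.786·0.009 = 0.0070740; evidence = 0.0070740+0.233·0.991 = 0.23798; posterior = 0.030.
Reviewer B: numerator 0.786·0.22 = 0.17292; evidence = 0.17292+0.233·0.78 = 0.35466; posterior = 0.488.

Reviewer A: 0.030; Reviewer B: 0.488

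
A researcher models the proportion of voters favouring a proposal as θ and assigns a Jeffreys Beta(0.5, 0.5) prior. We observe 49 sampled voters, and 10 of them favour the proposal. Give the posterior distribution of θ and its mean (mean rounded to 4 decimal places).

Posterior: Beta(10.5, 39.5); mean ≈ 0.2100

Observing 10 successes and 39 failures updates Beta(0.5, 0.5) by adding the success and failure counts to the two shape parameters: α = 0.5+10 = 10.5, β = 0.5+39 = 39.5.
Posterior mean = α/(α+β) = 10.5/50 = 0.2100.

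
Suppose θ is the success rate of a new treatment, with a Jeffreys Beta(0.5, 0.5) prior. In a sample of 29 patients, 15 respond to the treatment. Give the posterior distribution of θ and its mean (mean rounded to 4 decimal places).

The binomial likelihood is conjugate to the Beta prior: with 15 successes and 14 failures, the posterior is Beta(0.5+15, 0.5+14) = Beta(15.5, 14.5).
E[θ | data] = 15.5/(15.5+14.5) = 0.5167.

Posterior: Beta(15.5, 14.5); mean ≈ 0.5167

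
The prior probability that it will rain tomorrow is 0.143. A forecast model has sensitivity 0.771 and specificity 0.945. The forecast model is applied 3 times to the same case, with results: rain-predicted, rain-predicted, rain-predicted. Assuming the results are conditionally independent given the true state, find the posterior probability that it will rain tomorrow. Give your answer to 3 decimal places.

Let H be the event that it will rain tomorrow; start with P(H) = 0.143. P('rain-predicted'|H) = 0.771, P('rain-predicted'|¬H) = 0.055.
Update on result 1 ('rain-predicted'): P(H) ← 0.771·0.1430 / (0.771·0.1430 + 0.055·0.8570) = 0.11025/0.15739 = 0.7005.
Update on result 2 ('rain-predicted'): P(H) ← 0.771·0.7005 / (0.771·0.7005 + 0.055·0.2995) = 0.54010/0.55657 = 0.9704.
Update on result 3 ('rain-predicted'): P(H) ← 0.771·0.9704 / (0.771·0.9704 + 0.055·0.0296) = 0.74818/0.74981 = 0.9978.

Posterior P(H) ≈ 0.998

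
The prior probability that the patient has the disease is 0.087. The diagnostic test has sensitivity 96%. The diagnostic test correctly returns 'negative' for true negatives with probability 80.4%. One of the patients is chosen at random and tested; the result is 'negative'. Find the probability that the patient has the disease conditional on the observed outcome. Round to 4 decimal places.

Let H be the event that the patient has the disease. P(H) = 0.087, so P(¬H) = 0.913. With E the 'negative' result, P(E|H) = 0.04 and P(E|¬H) = 0.804.
P(E) = 0.04·0.087 + 0.804·0.913 = 0.0034800 + 0.73405 = 0.73753.
By Bayes' theorem, P(H|E) = 0.0034800 / 0.73753 = 0.0047.

P(H | E) ≈ 0.0047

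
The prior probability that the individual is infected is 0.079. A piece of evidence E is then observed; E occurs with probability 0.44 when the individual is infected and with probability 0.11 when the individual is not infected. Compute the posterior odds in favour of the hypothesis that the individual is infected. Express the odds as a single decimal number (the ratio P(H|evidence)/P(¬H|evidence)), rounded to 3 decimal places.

Posterior odds ≈ 0.343

Prior odds = 0.079/(1−0.079) = 0.085776.
Likelihood ratio for E = 0.44/0.11 = 4.0000.
Posterior odds = prior odds × LR = 0.34311.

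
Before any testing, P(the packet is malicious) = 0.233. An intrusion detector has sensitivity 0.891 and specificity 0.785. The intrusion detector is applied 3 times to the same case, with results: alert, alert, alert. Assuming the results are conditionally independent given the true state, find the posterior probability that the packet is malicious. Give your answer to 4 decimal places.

Posterior P(H) ≈ 0.9558

Let H be the event that the packet is malicious; start with P(H) = 0.233. P('alert'|H) = 0.891, P('alert'|¬H) = 0.215.
Update on result 1 ('alert'): P(H) ← 0.891·0.2330 / (0.891·0.2330 + 0.215·0.7670) = 0.20760/0.37251 = 0.5573.
Update on result 2 ('alert'): P(H) ← 0.891·0.5573 / (0.891·0.5573 + 0.215·0.4427) = 0.49656/0.59174 = 0.8392.
Update on result 3 ('alert'): P(H) ← 0.891·0.8392 / (0.891·0.8392 + 0.215·0.1608) = 0.74769/0.78227 = 0.9558.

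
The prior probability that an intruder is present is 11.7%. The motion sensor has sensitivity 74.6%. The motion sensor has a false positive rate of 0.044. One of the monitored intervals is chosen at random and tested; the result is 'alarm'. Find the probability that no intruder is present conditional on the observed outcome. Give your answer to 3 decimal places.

Write H for 'an intruder is present'. Prior odds H:¬H = 0.117/0.883 = 0.13250. For the 'alarm' outcome, the likelihood ratio is 0.746/0.044 = 16.955.
Posterior odds = 0.13250 × 16.955 = 2.2465, so P(H|E) = 2.2465/(1+2.2465) = 0.692. Then P(¬H|E) = 1 − 0.692 = 0.308.

P(¬H | E) ≈ 0.308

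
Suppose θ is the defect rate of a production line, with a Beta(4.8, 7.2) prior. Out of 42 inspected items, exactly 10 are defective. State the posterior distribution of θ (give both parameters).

Posterior: Beta(14.8, 39.2)

Observing 10 successes and 32 failures updates Beta(4.8, 7.2) by adding the success and failure counts to the two shape parameters: α = 4.8+10 = 14.8, β = 7.2+32 = 39.2.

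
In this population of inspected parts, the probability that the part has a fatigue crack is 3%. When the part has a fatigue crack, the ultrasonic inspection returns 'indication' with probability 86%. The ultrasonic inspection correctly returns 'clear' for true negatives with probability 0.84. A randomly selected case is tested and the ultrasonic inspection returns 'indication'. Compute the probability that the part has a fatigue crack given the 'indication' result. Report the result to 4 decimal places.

Let H be the event that the part has a fatigue crack. P(H) = 0.03, so P(¬H) = 0.97. With E the 'indication' result, P(E|H) = 0.86 and P(E|¬H) = 0.16.
P(E) = 0.86·0.03 + 0.16·0.97 = 0.025800 + 0.15520 = 0.18100.
By Bayes' theorem, P(H|E) = 0.025800 / 0.18100 = 0.1425.

P(H | E) ≈ 0.1425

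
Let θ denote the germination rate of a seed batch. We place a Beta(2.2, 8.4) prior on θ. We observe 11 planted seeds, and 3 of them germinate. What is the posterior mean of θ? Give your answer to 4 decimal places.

Posterior mean ≈ 0.2407

Observing 3 successes and 8 failures updates Beta(2.2, 8.4) by adding the success and failure counts to the two shape parameters: α = 2.2+3 = 5.2, β = 8.4+8 = 16.4.
E[θ | data] = 5.2/(5.2+16.4) = 0.2407.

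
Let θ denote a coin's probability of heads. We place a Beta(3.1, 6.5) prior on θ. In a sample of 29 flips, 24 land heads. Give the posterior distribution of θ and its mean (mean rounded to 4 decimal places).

Posterior: Beta(27.1, 11.5); mean ≈ 0.7021

The binomial likelihood is conjugate to the Beta prior: with 24 successes and 5 failures, the posterior is Beta(3.1+24, 6.5+5) = Beta(27.1, 11.5).
E[θ | data] = 27.1/(27.1+11.5) = 0.7021.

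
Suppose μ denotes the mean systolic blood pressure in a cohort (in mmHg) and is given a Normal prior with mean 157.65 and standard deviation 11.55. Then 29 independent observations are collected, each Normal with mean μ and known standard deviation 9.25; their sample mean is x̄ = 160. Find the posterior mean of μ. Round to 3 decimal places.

Posterior mean ≈ 159.949

Prior precision 1/τ₀² = 1/11.55² = 0.00749611; data precision n/σ² = 29/9.25² = 0.338934.
Posterior precision = 0.00749611 + 0.338934 = 0.346430.
Posterior mean = (0.00749611·157.65 + 0.338934·160) / 0.346430 = 159.949.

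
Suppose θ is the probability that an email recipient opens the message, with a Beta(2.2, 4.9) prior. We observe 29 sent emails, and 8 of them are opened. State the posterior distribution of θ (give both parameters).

Posterior: Beta(10.2, 25.9)

Observing 8 successes and 21 failures updates Beta(2.2, 4.9) by adding the success and failure counts to the two shape parameters: α = 2.2+8 = 10.2, β = 4.9+21 = 25.9.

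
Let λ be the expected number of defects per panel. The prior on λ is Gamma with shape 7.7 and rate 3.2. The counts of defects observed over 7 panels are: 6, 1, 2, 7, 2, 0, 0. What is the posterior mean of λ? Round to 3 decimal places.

Posterior mean ≈ 2.520

Total count ∑xᵢ = 18 over n = 7 panels.
Gamma is conjugate to the Poisson likelihood: posterior is Gamma(shape = 7.7+18 = 25.7, rate = 3.2+7 = 10.2).
Posterior mean = shape/rate = 25.7/10.2 = 2.520.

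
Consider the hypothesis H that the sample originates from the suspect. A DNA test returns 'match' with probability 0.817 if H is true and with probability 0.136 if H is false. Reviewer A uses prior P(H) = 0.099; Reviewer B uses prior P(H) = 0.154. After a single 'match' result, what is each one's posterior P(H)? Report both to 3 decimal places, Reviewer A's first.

The likelihood ratio for a 'match' result is 0.817/0.136 = 6.0074.
Reviewer A: prior odds 0.099/0.901 = 0.10988; posterior odds 0.66008; posterior probability 0.398.
Reviewer B: prior odds 0.154/0.846 = 0.18203; posterior odds 1.0935; posterior probability 0.522.

Reviewer A: 0.398; Reviewer B: 0.522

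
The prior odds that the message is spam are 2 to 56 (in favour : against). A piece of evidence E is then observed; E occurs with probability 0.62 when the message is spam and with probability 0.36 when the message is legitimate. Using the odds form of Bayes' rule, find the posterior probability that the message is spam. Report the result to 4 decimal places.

Posterior probability ≈ 0.0579

Prior odds = 2/56 = 0.035714. In log-odds, ln(0.035714) = -3.3322.
Add log likelihood ratio: ln(1.7222) = 0.54362.
Posterior log-odds = -2.7886, so posterior odds = exp(-2.7886) = 0.061508. Converting, P(H|E) = 0.061508/1.0615 = 0.0579.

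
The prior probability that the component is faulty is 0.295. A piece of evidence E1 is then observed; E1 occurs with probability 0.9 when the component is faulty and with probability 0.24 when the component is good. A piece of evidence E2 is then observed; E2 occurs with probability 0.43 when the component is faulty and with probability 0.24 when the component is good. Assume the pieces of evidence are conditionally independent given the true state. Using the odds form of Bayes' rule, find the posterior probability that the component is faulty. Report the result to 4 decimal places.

Prior odds = 0.295/(1−0.295) = 0.41844. In log-odds, ln(0.41844) = -0.87122.
Add log likelihood ratios: ln(3.7500) + ln(1.7917) = 1.9049.
Posterior log-odds = 1.0337, so posterior odds = exp(1.0337) = 2.8114. Converting, P(H|E) = 2.8114/3.8114 = 0.7376.

Posterior probability ≈ 0.7376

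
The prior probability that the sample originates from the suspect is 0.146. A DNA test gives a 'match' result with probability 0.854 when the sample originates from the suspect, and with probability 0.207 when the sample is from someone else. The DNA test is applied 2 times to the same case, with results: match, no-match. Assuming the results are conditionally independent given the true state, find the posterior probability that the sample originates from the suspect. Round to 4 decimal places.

Let H be the event that the sample originates from the suspect; start with P(H) = 0.146. P('match'|H) = 0.854, P('match'|¬H) = 0.207.
Update on result 1 ('match'): P(H) ← 0.854·0.1460 / (0.854·0.1460 + 0.207·0.8540) = 0.12468/0.30146 = 0.4136.
Update on result 2 ('no-match'): P(H) ← 0.146·0.4136 / (0.146·0.4136 + 0.793·0.5864) = 0.060385/0.52540 = 0.1149.

Posterior P(H) ≈ 0.1149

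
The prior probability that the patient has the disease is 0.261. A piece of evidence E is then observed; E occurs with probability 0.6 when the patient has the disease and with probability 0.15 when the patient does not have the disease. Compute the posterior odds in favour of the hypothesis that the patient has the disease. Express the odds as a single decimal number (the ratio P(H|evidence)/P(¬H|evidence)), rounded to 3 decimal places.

Posterior odds ≈ 1.413

Prior odds = 0.261/(1−0.261) = 0.35318.
Likelihood ratio for E = 0.6/0.15 = 4.0000.
Posterior odds = prior odds × LR = 1.4127.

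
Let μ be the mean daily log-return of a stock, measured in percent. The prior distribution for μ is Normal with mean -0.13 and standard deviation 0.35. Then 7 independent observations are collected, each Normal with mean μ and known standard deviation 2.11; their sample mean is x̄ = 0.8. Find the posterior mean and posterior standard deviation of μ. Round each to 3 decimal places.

With known σ, the Normal prior is conjugate. Weight on the data is w = (n/σ²)/(n/σ² + 1/τ₀²) = 1.57229/(1.57229+8.16327) = 0.16150.
Posterior mean = w·x̄ + (1−w)·μ₀ = 0.16150·0.8 + 0.83850·-0.13 = 0.020. Posterior variance = 1/(1.57229+8.16327) = 0.102716, so SD = 0.320.

Posterior mean ≈ 0.020; posterior SD ≈ 0.320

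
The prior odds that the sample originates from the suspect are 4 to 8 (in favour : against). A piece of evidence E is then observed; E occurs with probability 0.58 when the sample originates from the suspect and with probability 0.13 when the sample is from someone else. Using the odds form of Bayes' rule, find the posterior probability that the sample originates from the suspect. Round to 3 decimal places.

Prior odds = 4/8 = 0.50000. In log-odds, ln(0.50000) = -0.69315.
Add log likelihood ratio: ln(4.4615) = 1.4955.
Posterior log-odds = 0.80235, so posterior odds = exp(0.80235) = 2.2308. Converting, P(H|E) = 2.2308/3.2308 = 0.690.

Posterior probability ≈ 0.690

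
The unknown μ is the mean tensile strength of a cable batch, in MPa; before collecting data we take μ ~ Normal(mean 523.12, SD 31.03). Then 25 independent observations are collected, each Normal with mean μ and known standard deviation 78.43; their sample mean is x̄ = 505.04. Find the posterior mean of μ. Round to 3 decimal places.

With known σ, the Normal prior is conjugate. Weight on the data is w = (n/σ²)/(n/σ² + 1/τ₀²) = 0.00406420/(0.00406420+0.00103857) = 0.79647.
Posterior mean = w·x̄ + (1−w)·μ₀ = 0.79647·505.04 + 0.20353·523.12 = 508.720.

Posterior mean ≈ 508.720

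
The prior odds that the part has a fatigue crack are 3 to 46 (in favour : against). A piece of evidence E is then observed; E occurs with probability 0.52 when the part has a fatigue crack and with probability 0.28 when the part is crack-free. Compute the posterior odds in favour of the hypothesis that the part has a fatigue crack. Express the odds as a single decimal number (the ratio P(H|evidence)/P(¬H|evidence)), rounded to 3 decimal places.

Prior odds = 3/46 = 0.065217. In log-odds, ln(0.065217) = -2.7300.
Add log likelihood ratio: ln(1.8571) = 0.61904.
Posterior log-odds = -2.1110, so posterior odds = exp(-2.1110) = 0.12112.

Posterior odds ≈ 0.121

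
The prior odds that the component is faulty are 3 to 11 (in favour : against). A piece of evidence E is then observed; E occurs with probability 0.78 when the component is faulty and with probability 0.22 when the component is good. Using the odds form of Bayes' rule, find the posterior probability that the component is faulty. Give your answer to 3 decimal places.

Prior odds = 3/11 = 0.27273. In log-odds, ln(0.27273) = -1.2993.
Add log likelihood ratio: ln(3.5455) = 1.2657.
Posterior log-odds = -0.033617, so posterior odds = exp(-0.033617) = 0.96694. Converting, P(H|E) = 0.96694/1.9669 = 0.492.

Posterior probability ≈ 0.492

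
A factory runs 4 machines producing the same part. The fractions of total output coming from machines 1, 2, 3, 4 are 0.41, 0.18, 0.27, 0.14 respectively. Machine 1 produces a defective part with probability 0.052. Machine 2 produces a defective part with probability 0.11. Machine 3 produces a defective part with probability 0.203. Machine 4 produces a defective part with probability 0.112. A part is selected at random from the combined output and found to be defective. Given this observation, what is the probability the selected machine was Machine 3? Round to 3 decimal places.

P(defective|M1) = 0.052; P(defective|M2) = 0.11; P(defective|M3) = 0.203; P(defective|M4) = 0.112.
Prior × likelihood for each source: 0.41·0.052=0.02132, 0.18·0.11=0.01980, 0.27·0.203=0.05481, 0.14·0.112=0.01568. Summing gives P(defective) = 0.11161.
P(Machine 3 | defective) = 0.05481 / 0.11161 = 0.491.

Posterior probability ≈ 0.491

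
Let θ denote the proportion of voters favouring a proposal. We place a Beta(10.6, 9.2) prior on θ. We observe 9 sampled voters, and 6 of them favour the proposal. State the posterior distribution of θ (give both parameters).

Posterior: Beta(16.6, 12.2)

The binomial likelihood is conjugate to the Beta prior: with 6 successes and 3 failures, the posterior is Beta(10.6+6, 9.2+3) = Beta(16.6, 12.2).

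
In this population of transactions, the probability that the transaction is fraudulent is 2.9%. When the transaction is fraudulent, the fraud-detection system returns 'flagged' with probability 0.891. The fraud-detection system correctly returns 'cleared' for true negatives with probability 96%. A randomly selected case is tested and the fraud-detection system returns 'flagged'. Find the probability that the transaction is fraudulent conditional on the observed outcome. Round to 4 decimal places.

P(H | E) ≈ 0.3995

Let H be the event that the transaction is fraudulent. P(H) = 0.029, so P(¬H) = 0.971. With E the 'flagged' result, P(E|H) = 0.891 and P(E|¬H) = 0.04.
P(E) = 0.891·0.029 + 0.04·0.971 = 0.025839 + 0.038840 = 0.064679.
By Bayes' theorem, P(H|E) = 0.025839 / 0.064679 = 0.3995.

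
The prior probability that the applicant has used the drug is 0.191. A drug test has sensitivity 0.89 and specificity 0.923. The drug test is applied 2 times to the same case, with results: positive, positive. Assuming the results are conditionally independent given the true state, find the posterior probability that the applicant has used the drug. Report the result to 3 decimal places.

With H the event that the applicant has used the drug, the joint likelihood of the observed sequence is P(data|H) = 0.89·0.89 = 0.79210 and P(data|¬H) = 0.077·0.077 = 0.0059290.
Bayes: P(H|data) = 0.191·0.79210 / (0.191·0.79210 + 0.809·0.0059290) = 0.15129/0.15609 = 0.9693.

Posterior P(H) ≈ 0.969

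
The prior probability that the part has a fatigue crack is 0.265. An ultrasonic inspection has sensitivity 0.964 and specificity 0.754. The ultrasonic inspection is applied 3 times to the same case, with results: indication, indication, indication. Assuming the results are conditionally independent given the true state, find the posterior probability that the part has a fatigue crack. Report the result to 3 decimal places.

Let H be the event that the part has a fatigue crack; start with P(H) = 0.265. P('indication'|H) = 0.964, P('indication'|¬H) = 0.246.
Update on result 1 ('indication'): P(H) ← 0.964·0.2650 / (0.964·0.2650 + 0.246·0.7350) = 0.25546/0.43627 = 0.5856.
Update on result 2 ('indication'): P(H) ← 0.964·0.5856 / (0.964·0.5856 + 0.246·0.4144) = 0.56447/0.66643 = 0.8470.
Update on result 3 ('indication'): P(H) ← 0.964·0.8470 / (0.964·0.8470 + 0.246·0.1530) = 0.81652/0.85416 = 0.9559.

Posterior P(H) ≈ 0.956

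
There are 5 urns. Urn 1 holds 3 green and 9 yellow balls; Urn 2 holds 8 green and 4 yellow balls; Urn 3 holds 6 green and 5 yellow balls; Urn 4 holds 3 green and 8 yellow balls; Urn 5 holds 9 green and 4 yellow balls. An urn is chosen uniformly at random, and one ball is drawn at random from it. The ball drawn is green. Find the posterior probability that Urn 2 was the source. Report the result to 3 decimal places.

P(green|Urn 1) = 0.25; P(green|Urn 2) = 0.6667; P(green|Urn 3) = 0.5455; P(green|Urn 4) = 0.2727; P(green|Urn 5) = 0.6923.
Prior × likelihood for each source: 0.2·0.25=0.05000, 0.2·0.6667=0.1333, 0.2·0.5455=0.1091, 0.2·0.2727=0.05455, 0.2·0.6923=0.1385. Summing gives P(green) = 0.48543.
P(Urn 2 | green) = 0.1333 / 0.48543 = 0.275.

Posterior probability ≈ 0.275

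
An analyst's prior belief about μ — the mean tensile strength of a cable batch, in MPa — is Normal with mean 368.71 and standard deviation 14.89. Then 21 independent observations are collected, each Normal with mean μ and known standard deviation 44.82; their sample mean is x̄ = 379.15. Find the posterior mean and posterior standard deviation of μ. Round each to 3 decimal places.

Posterior mean ≈ 376.003; posterior SD ≈ 8.175

With known σ, the Normal prior is conjugate. Weight on the data is w = (n/σ²)/(n/σ² + 1/τ₀²) = 0.0104538/(0.0104538+0.00451035) = 0.69859.
Posterior mean = w·x̄ + (1−w)·μ₀ = 0.69859·379.15 + 0.30141·368.71 = 376.003. Posterior variance = 1/(0.0104538+0.00451035) = 66.8262, so SD = 8.175.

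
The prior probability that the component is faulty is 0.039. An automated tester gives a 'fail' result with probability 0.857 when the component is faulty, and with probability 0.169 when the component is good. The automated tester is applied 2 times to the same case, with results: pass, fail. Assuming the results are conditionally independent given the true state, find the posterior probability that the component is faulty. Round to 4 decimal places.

Let H be the event that the component is faulty; start with P(H) = 0.039. P('fail'|H) = 0.857, P('fail'|¬H) = 0.169.
Update on result 1 ('pass'): P(H) ← 0.143·0.0390 / (0.143·0.0390 + 0.831·0.9610) = 0.0055770/0.80417 = 0.0069.
Update on result 2 ('fail'): P(H) ← 0.857·0.0069 / (0.857·0.0069 + 0.169·0.9931) = 0.0059434/0.17377 = 0.0342.

Posterior P(H) ≈ 0.0342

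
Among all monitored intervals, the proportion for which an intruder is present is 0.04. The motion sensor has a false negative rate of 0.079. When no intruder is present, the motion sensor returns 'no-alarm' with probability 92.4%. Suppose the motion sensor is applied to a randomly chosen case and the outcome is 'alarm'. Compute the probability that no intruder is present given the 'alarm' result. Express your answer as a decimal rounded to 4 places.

Write H for 'an intruder is present'. Prior odds H:¬H = 0.04/0.96 = 0.041667. For the 'alarm' outcome, the likelihood ratio is 0.921/0.076 = 12.118.
Posterior odds = 0.041667 × 12.118 = 0.50493, so P(H|E) = 0.50493/(1+0.50493) = 0.3355. Then P(¬H|E) = 1 − 0.3355 = 0.6645.

P(¬H | E) ≈ 0.6645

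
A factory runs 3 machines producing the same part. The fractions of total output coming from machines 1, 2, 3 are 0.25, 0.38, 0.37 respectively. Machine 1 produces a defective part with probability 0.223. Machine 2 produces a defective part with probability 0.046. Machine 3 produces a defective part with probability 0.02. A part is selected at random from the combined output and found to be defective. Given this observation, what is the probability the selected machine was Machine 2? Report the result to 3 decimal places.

Tabulate prior·likelihood by source: [1] prior 0.25, lik 0.223, product 0.05575; [2] prior 0.38, lik 0.046, product 0.01748; [3] prior 0.37, lik 0.02, product 0.007400.
Normalizing constant = 0.080630; the posterior for Machine 2 is its product over the sum, 0.01748/0.080630 = 0.217.

Posterior probability ≈ 0.217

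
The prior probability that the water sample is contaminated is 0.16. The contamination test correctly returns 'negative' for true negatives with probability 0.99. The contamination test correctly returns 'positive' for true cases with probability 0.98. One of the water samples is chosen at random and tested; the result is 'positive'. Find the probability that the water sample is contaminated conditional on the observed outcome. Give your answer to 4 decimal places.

Let H be the event that the water sample is contaminated. P(H) = 0.16, so P(¬H) = 0.84. With E the 'positive' result, P(E|H) = 0.98 and P(E|¬H) = 0.01.
P(E) = 0.98·0.16 + 0.01·0.84 = 0.15680 + 0.0084000 = 0.16520.
By Bayes' theorem, P(H|E) = 0.15680 / 0.16520 = 0.9492.

P(H | E) ≈ 0.9492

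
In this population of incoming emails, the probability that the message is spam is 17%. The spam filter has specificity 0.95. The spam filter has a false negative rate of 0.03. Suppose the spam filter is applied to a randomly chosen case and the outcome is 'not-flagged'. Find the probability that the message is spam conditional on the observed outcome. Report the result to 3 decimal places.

Write H for 'the message is spam'. Prior odds H:¬H = 0.17/0.83 = 0.20482. For the 'not-flagged' outcome, the likelihood ratio is 0.03/0.95 = 0.031579.
Posterior odds = 0.20482 × 0.031579 = 0.0064680, so P(H|E) = 0.0064680/(1+0.0064680) = 0.006.

P(H | E) ≈ 0.006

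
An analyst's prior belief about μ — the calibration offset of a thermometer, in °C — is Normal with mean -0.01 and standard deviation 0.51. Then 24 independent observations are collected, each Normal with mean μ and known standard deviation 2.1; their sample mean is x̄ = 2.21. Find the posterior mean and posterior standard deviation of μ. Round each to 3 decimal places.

Posterior mean ≈ 1.291; posterior SD ≈ 0.328

Prior precision 1/τ₀² = 1/0.51² = 3.84468; data precision n/σ² = 24/2.1² = 5.44218.
Posterior precision = 3.84468 + 5.44218 = 9.28685, giving posterior SD = 1/√9.28685 = 0.328.
Posterior mean = (3.84468·-0.01 + 5.44218·2.21) / 9.28685 = 1.291.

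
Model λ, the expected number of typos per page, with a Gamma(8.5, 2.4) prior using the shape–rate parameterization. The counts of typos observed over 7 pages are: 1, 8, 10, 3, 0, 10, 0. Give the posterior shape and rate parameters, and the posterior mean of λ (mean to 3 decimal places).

Posterior: Gamma(shape=40.5, rate=9.4); mean ≈ 4.309

Total count ∑xᵢ = 32 over n = 7 pages.
Gamma is conjugate to the Poisson likelihood: posterior is Gamma(shape = 8.5+32 = 40.5, rate = 2.4+7 = 9.4).
Posterior mean = shape/rate = 40.5/9.4 = 4.309.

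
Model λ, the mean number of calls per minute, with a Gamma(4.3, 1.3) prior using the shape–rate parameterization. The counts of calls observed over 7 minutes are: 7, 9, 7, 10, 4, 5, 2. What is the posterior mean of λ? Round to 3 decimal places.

Posterior mean ≈ 5.819

Total count ∑xᵢ = 44 over n = 7 minutes.
Gamma is conjugate to the Poisson likelihood: posterior is Gamma(shape = 4.3+44 = 48.3, rate = 1.3+7 = 8.3).
Posterior mean = shape/rate = 48.3/8.3 = 5.819.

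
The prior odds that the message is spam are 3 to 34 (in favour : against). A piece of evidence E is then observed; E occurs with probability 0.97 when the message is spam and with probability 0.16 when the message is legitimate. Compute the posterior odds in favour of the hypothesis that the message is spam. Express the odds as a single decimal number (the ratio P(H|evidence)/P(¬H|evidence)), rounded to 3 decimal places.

Prior odds = 3/34 = 0.088235. In log-odds, ln(0.088235) = -2.4277.
Add log likelihood ratio: ln(6.0625) = 1.8021.
Posterior log-odds = -0.62563, so posterior odds = exp(-0.62563) = 0.53493.

Posterior odds ≈ 0.535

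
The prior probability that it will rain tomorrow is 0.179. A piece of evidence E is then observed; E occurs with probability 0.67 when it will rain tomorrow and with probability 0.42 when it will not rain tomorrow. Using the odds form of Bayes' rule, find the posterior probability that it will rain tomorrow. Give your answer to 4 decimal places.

Posterior probability ≈ 0.2581

Prior odds = 0.179/(1−0.179) = 0.21803. In log-odds, ln(0.21803) = -1.5231.
Add log likelihood ratio: ln(1.5952) = 0.46702.
Posterior log-odds = -1.0561, so posterior odds = exp(-1.0561) = 0.34780. Converting, P(H|E) = 0.34780/1.3478 = 0.2581.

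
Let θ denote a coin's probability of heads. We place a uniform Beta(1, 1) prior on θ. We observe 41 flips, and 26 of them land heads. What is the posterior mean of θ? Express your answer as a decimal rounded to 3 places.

Posterior mean ≈ 0.628

Observing 26 successes and 15 failures updates Beta(1, 1) by adding the success and failure counts to the two shape parameters: α = 1+26 = 27, β = 1+15 = 16.
Posterior mean = α/(α+β) = 27/43 = 0.628.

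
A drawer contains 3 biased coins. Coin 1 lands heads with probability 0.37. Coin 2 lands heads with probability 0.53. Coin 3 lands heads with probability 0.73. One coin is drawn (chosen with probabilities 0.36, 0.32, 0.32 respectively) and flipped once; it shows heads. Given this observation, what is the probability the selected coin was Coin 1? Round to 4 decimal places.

Posterior probability ≈ 0.2483

P(heads|C1) = 0.37; P(heads|C2) = 0.53; P(heads|C3) = 0.73.
Prior × likelihood for each source: 0.36·0.37=0.1332, 0.32·0.53=0.1696, 0.32·0.73=0.2336. Summing gives P(heads) = 0.53640.
P(Coin 1 | heads) = 0.1332 / 0.53640 = 0.2483.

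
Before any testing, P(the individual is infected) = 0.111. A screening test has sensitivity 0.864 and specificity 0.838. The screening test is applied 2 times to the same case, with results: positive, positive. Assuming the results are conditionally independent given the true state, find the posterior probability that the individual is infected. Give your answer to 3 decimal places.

With H the event that the individual is infected, the joint likelihood of the observed sequence is P(data|H) = 0.864·0.864 = 0.74650 and P(data|¬H) = 0.162·0.162 = 0.026244.
Bayes: P(H|data) = 0.111·0.74650 / (0.111·0.74650 + 0.889·0.026244) = 0.082861/0.10619 = 0.7803.

Posterior P(H) ≈ 0.780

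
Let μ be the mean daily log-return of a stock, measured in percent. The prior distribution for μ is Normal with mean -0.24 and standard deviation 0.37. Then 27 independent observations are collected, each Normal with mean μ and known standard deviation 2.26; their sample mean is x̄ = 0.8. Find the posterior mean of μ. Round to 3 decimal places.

Posterior mean ≈ 0.197

With known σ, the Normal prior is conjugate. Weight on the data is w = (n/σ²)/(n/σ² + 1/τ₀²) = 5.28624/(5.28624+7.30460) = 0.41985.
Posterior mean = w·x̄ + (1−w)·μ₀ = 0.41985·0.8 + 0.58015·-0.24 = 0.197.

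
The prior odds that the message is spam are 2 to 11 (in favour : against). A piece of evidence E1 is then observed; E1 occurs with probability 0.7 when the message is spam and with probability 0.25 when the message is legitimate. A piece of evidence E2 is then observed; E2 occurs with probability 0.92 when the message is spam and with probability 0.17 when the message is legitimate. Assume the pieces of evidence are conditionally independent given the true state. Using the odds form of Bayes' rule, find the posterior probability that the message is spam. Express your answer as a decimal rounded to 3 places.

Prior odds = 2/11 = 0.18182.
Likelihood ratio for E1 = 0.7/0.25 = 2.8000.
Likelihood ratio for E2 = 0.92/0.17 = 5.4118.
Posterior odds = prior odds × LR₁ × LR₂ = 2.7551.
Posterior probability = odds/(1+odds) = 2.7551/3.7551 = 0.734.

Posterior probability ≈ 0.734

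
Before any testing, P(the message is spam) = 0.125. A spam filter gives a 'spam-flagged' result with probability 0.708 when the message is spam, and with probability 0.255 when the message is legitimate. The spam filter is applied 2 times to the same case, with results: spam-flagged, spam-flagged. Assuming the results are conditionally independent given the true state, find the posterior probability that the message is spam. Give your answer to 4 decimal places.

Posterior P(H) ≈ 0.5241

With H the event that the message is spam, the joint likelihood of the observed sequence is P(data|H) = 0.708·0.708 = 0.50126 and P(data|¬H) = 0.255·0.255 = 0.065025.
Bayes: P(H|data) = 0.125·0.50126 / (0.125·0.50126 + 0.875·0.065025) = 0.062658/0.11955 = 0.5241.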